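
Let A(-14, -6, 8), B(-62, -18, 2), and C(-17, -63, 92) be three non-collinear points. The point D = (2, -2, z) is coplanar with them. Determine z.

The plane through A, B, C has equation −1350x + 4050y + 2700z = 16200.
Substituting D: (2700)z + (-10800) = 16200, so z = 10.

10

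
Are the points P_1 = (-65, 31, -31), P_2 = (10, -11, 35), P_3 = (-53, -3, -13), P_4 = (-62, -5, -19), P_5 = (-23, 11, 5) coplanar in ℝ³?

The plane through P_1, P_2, P_3 has normal n = P_1P_2 × P_1P_3 = (1488, -558, -2046) and equation n·P = -50592.
Checking the remaining points: n·P_4 = -50592, n·P_5 = -50592.
All equal -50592, so all 5 points lie in one plane.

Yes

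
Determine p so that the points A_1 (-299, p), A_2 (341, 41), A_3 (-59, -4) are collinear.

-31

Collinearity: (A_1 − A_2) must be parallel to (A_3 − A_2) = (-400, -45).
Cross-multiplying the components: (p − 41)·(-400) = (-640)·(-45).
Solving gives p = -31.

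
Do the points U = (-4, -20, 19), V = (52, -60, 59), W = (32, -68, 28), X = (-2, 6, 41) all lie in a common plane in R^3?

With U as base: UV = (56, -40, 40), UW = (36, -48, 9), UX = (2, 26, 22).
UW × UX = (-1290, -774, 1032).
UV · (UW × UX) = 0.
The scalar triple product vanishes, so the four points are coplanar.

Yes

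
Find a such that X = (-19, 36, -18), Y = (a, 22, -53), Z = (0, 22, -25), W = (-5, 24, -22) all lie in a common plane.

32

Normal to plane XZW: n = (-28, -22, -32); plane equation n·P = 316.
Requiring n·Y = 316: (-28)a + (1212) = 316.
So a = 32.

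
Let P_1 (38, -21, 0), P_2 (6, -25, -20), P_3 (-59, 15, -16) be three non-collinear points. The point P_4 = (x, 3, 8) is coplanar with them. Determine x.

10

Coplanarity requires P_1P_2 · (P_1P_3 × P_1P_4) = 0.
P_1P_2 = (-32, -4, -20), P_1P_3 = (-97, 36, -16); the triple product is linear in x with coefficient 784 and constant term -7840.
Setting it to zero: x = 10.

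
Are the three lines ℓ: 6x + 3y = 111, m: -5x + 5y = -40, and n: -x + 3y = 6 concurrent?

Yes

Intersecting ℓ and m: solving the 2×2 system gives (x, y) = (15, 7).
Substitute into n: (-1)(15) + (3)(7) = 6.
This equals 6, so (15, 7) lies on all three lines and they are concurrent.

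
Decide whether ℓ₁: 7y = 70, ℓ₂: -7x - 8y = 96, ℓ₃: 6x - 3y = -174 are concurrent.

No

Intersecting ℓ₁ and ℓ₂: solving the 2×2 system gives (x, y) = (-176/7, 10).
Substitute into ℓ₃: (6)(-176/7) + (-3)(10) = -1266/7.
But ℓ₃ requires -174 ≠ -1266/7, so the three lines have no common point.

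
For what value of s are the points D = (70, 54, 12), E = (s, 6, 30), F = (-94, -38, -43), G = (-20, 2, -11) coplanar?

0

Normal to plane DFG: n = (-744, 1178, 248); plane equation n·P = 14508.
Requiring n·E = 14508: (-744)s + (14508) = 14508.
So s = 0.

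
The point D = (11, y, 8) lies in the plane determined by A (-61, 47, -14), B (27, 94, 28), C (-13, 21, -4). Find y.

36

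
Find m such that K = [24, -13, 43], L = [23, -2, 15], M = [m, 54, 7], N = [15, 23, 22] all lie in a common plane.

7

The points are coplanar iff KL · (KM × KN) = 0.
Expanding, this is linear in m: (-777)m + (5439) = 0.
So m = 7.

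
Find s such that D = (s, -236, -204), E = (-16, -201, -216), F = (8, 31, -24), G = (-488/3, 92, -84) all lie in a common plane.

46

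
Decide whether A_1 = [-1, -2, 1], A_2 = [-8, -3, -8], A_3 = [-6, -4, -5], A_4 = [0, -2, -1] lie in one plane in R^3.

The four points are coplanar iff the 3×3 determinant with rows A_1A_2, A_1A_3, A_1A_4 is zero.
Rows: (-7, -1, -9), (-5, -2, -6), (1, 0, -2).
Expanding along the first row: (-7)(4) − (-1)(16) + (-9)(2) = -30.
Nonzero ⇒ not coplanar.

No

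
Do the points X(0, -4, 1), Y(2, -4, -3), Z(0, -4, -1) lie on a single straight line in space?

No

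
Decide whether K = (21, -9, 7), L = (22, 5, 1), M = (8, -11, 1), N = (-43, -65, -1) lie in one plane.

Yes

The four points are coplanar iff the 3×3 determinant with rows KL, KM, KN is zero.
Rows: (1, 14, -6), (-13, -2, -6), (-64, -56, -8).
Expanding along the first row: (1)(-320) − (14)(-280) + (-6)(600) = 0.
Zero determinant ⇒ coplanar.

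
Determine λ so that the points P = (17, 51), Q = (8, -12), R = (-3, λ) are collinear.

Collinearity: (R − P) must be parallel to (Q − P) = (-9, -63).
Cross-multiplying the components: (λ − 51)·(-9) = (-20)·(-63).
Solving gives λ = -89.

-89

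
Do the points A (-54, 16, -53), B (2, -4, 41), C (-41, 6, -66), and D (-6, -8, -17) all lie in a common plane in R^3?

The four points are coplanar iff the 3×3 determinant with rows AB, AC, AD is zero.
Rows: (56, -20, 94), (13, -10, -13), (48, -24, 36).
Expanding along the first row: (56)(-672) − (-20)(1092) + (94)(168) = 0.
Zero determinant ⇒ coplanar.

Yes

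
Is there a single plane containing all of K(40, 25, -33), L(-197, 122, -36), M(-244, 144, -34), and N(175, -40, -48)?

No

A normal to the plane through K, L, M is n = KL × KM = (260, 615, -655).
The plane has equation n·P = 47390. For N: n·N = 52340.
52340 ≠ 47390, so N is off the plane.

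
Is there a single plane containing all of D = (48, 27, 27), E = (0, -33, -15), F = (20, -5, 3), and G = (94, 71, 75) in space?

With D as base: DE = (-48, -60, -42), DF = (-28, -32, -24), DG = (46, 44, 48).
DF × DG = (-480, 240, 240).
DE · (DF × DG) = -1440.
Since -1440 ≠ 0, the four points are not coplanar.

No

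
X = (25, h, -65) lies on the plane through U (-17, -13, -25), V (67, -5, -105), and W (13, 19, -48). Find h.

-9

Coplanarity requires UV · (UW × UX) = 0.
UV = (84, 8, -80), UW = (30, 32, -23); the triple product is linear in h with coefficient -468 and constant term -4212.
Setting it to zero: h = -9.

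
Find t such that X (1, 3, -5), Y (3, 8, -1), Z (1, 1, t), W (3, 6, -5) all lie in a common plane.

-9

The points are coplanar iff XY · (XZ × XW) = 0.
Expanding, this is linear in t: (4)t + (36) = 0.
So t = -9.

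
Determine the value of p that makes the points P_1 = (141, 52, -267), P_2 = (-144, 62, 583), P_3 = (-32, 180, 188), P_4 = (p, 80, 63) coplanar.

Normal to plane P_1P_2P_3: n = (-104250, -17375, -34750); plane equation n·P = -6324500.
Requiring n·P_4 = -6324500: (-104250)p + (-3579250) = -6324500.
So p = 79/3.

79/3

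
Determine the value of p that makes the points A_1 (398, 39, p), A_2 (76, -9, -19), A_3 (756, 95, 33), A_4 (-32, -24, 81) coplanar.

-250/3

The points are coplanar iff A_1A_2 · (A_1A_3 × A_1A_4) = 0.
Expanding, this is linear in p: (-1032)p + (-86000) = 0.
So p = -250/3.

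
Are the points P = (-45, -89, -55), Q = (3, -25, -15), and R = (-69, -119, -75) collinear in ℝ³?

PQ = (48, 64, 40), PR = (-24, -30, -20).
Comparing components 2 and 3: (64)(-20) − (40)(-30) = -80 ≠ 0, so PQ and PR are not parallel and the points are not collinear.

No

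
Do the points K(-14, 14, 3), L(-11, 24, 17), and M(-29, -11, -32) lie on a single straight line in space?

No

KL = (3, 10, 14), KM = (-15, -25, -35).
Comparing components 3 and 1: (14)(-15) − (3)(-35) = -105 ≠ 0, so KL and KM are not parallel and the points are not collinear.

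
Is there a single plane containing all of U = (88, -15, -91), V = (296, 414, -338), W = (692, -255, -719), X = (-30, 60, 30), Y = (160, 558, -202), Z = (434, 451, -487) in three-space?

Yes

The plane through U, V, W has normal n = UV × UW = (-328692, -18564, -309036) and equation n·P = -524160.
Checking the remaining points: n·X = -524160, n·Y = -524160, n·Z = -524160.
All equal -524160, so all 6 points lie in one plane.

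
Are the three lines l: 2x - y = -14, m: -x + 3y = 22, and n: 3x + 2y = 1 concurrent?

No

The three lines meet at one point iff the augmented coefficient matrix [aᵢ bᵢ cᵢ] has rank < 3, i.e. its determinant vanishes.
Here the determinant is 5.
Nonzero, so no common point exists.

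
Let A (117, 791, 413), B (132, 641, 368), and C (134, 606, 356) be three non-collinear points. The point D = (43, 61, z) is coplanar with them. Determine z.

47

The plane through A, B, C has equation 225x + 90y − 225z = 4590.
Substituting D: (-225)z + (15165) = 4590, so z = 47.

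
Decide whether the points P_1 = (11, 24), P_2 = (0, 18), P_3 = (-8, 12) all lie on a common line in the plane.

No

P_1P_2 = (-11, -6), P_1P_3 = (-19, -12).
If collinear, P_1P_3 would be a scalar multiple of P_1P_2. But (-11)·(-12) ≠ (-6)·(-19) (difference 18), so they are not parallel; the points are not collinear.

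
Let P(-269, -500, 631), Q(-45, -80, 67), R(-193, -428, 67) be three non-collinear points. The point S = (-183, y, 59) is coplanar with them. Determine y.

-406

The plane through P, Q, R has equation −196272x + 83472y − 15792z = 1096416.
Substituting S: (83472)y + (34986048) = 1096416, so y = -406.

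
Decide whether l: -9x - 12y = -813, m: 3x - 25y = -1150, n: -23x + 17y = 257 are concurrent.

No

Intersecting l and m: solving the 2×2 system gives (x, y) = (25, 49).
Substitute into n: (-23)(25) + (17)(49) = 258.
But n requires 257 ≠ 258, so the three lines have no common point.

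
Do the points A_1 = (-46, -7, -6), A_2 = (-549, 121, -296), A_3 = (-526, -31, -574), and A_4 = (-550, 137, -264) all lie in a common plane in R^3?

No

With A_1 as base: A_1A_2 = (-503, 128, -290), A_1A_3 = (-480, -24, -568), A_1A_4 = (-504, 144, -258).
A_1A_3 × A_1A_4 = (87984, 162432, -81216).
A_1A_2 · (A_1A_3 × A_1A_4) = 87984.
Since 87984 ≠ 0, the four points are not coplanar.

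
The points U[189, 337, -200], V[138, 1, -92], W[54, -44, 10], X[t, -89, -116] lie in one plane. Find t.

Coplanarity ⇔ det[UV; UW; UX] = 0.
Expanding, this is linear in t: (-29412)t + (5029452) = 0.
So t = 171.

171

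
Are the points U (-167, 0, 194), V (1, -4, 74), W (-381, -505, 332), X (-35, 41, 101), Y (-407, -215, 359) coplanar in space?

Yes

The plane through U, V, W has normal n = UV × UW = (-61152, 2496, -85696) and equation n·P = -6412640.
Checking the remaining points: n·X = -6412640, n·Y = -6412640.
All equal -6412640, so all 5 points lie in one plane.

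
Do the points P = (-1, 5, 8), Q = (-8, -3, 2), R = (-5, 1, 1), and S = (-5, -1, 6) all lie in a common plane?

No

With P as base: PQ = (-7, -8, -6), PR = (-4, -4, -7), PS = (-4, -6, -2).
PR × PS = (-34, 20, 8).
PQ · (PR × PS) = 30.
Since 30 ≠ 0, the four points are not coplanar.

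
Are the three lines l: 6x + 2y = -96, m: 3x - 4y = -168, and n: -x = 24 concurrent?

Intersecting l and m: solving the 2×2 system gives (x, y) = (-24, 24).
Substitute into n: (-1)(-24) + (0)(24) = 24.
This equals 24, so (-24, 24) lies on all three lines and they are concurrent.

Yes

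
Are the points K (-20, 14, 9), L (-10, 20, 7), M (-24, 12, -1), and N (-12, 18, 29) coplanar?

Yes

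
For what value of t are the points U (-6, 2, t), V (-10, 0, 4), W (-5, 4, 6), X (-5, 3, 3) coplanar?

2

The points are coplanar iff UV · (UW × UX) = 0.
Expanding, this is linear in t: (5)t + (-10) = 0.
So t = 2.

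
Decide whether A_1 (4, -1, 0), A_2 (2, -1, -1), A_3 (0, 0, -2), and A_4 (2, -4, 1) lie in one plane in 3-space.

No

With A_1 as base: A_1A_2 = (-2, 0, -1), A_1A_3 = (-4, 1, -2), A_1A_4 = (-2, -3, 1).
A_1A_3 × A_1A_4 = (-5, 8, 14).
A_1A_2 · (A_1A_3 × A_1A_4) = -4.
Since -4 ≠ 0, the four points are not coplanar.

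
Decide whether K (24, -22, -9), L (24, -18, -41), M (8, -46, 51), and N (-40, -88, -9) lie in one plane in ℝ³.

Yes

The four points are coplanar iff the 3×3 determinant with rows KL, KM, KN is zero.
Rows: (0, 4, -32), (-16, -24, 60), (-64, -66, 0).
Expanding along the first row: (0)(3960) − (4)(3840) + (-32)(-480) = 0.
Zero determinant ⇒ coplanar.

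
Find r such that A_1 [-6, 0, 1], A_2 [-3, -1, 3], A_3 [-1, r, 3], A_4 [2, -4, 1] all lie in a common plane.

-2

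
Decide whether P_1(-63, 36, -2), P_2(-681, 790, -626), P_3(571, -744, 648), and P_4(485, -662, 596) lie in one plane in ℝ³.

A normal to the plane through P_1, P_2, P_3 is n = P_1P_2 × P_1P_3 = (3380, 6084, 4004).
The plane has equation n·P = -1924. For P_4: n·P_4 = -1924.
Equal, so P_4 lies in the plane and all four are coplanar.

Yes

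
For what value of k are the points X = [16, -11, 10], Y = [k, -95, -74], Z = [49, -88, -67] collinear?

52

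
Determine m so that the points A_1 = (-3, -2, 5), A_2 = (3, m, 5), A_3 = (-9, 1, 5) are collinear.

-5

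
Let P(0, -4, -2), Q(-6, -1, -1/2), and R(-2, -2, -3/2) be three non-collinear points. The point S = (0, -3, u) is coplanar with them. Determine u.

-2

The plane through P, Q, R has equation −(3/2)x − 6z = 12.
Substituting S: (-6)u + (0) = 12, so u = -2.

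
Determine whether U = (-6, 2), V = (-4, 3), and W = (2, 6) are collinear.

Yes

UV = (2, 1), UW = (8, 4).
det[UV; UW] = (2)(4) − (1)(8) = 0.
The determinant is zero, so the points are collinear.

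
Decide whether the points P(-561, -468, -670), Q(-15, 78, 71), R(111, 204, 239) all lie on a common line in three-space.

PQ = (546, 546, 741), PR = (672, 672, 909).
Comparing components 2 and 3: (546)(909) − (741)(672) = -1638 ≠ 0, so PQ and PR are not parallel and the points are not collinear.

No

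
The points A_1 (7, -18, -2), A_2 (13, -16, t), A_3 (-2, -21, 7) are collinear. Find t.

Collinearity requires A_1A_2 × A_1A_3 = 0; each component is linear in t.
The x-component gives (3)t + (24) = 0, so t = -8.
The remaining components then also vanish.

-8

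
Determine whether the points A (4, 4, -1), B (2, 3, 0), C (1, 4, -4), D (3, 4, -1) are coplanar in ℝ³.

No

With A as base: AB = (-2, -1, 1), AC = (-3, 0, -3), AD = (-1, 0, 0).
AC × AD = (0, 3, 0).
AB · (AC × AD) = -3.
Since -3 ≠ 0, the four points are not coplanar.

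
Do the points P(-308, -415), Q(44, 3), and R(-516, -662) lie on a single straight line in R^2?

Yes

PQ = (352, 418), PR = (-208, -247).
Twice the signed area of △PQR is (352)(-247) − (418)(-208) = 0.
The triangle is degenerate (zero area), so the points are collinear.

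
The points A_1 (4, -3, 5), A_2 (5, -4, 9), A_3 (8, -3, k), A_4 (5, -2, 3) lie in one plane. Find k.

Normal to plane A_1A_2A_4: n = (-2, 6, 2); plane equation n·P = -16.
Requiring n·A_3 = -16: (2)k + (-34) = -16.
So k = 9.

9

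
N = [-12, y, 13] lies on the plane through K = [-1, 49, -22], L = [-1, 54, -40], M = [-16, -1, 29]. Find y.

13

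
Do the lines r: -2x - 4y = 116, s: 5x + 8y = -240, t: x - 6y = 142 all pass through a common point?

Yes

Intersecting r and s: solving the 2×2 system gives (x, y) = (-8, -25).
Substitute into t: (1)(-8) + (-6)(-25) = 142.
This equals 142, so (-8, -25) lies on all three lines and they are concurrent.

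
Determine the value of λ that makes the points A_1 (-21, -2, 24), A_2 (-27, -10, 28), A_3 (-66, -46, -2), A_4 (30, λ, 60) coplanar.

46

Coplanarity ⇔ det[A_1A_2; A_1A_3; A_1A_4] = 0.
Expanding, this is linear in λ: (-336)λ + (15456) = 0.
So λ = 46.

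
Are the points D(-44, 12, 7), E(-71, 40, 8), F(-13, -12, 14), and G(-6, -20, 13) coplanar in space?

Yes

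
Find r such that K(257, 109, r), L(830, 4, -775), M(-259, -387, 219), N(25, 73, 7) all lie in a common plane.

-211

The points are coplanar iff KL · (KM × KN) = 0.
Expanding, this is linear in r: (389896)r + (82268056) = 0.
So r = -211.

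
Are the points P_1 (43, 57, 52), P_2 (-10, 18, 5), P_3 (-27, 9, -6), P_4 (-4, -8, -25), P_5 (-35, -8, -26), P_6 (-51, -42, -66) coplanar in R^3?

Yes

The plane through P_1, P_2, P_3 has normal n = P_1P_2 × P_1P_3 = (6, 216, -186) and equation n·P = 2898.
Checking the remaining points: n·P_4 = 2898, n·P_5 = 2898, n·P_6 = 2898.
All equal 2898, so all 6 points lie in one plane.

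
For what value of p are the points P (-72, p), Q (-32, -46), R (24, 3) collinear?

-81

The three points are collinear iff det[PQ; PR] = 0.
This determinant is linear in p: (56)p + (4536) = 0, so p = -81.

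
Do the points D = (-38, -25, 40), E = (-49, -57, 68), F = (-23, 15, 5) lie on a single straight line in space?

No

DE = (-11, -32, 28), DF = (15, 40, -35).
DE × DF = (0, 35, 40).
The cross product is nonzero, so the points do not lie on one line.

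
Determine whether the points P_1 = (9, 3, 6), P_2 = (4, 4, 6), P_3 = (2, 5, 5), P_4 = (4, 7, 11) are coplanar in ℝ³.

No

With P_1 as base: P_1P_2 = (-5, 1, 0), P_1P_3 = (-7, 2, -1), P_1P_4 = (-5, 4, 5).
P_1P_3 × P_1P_4 = (14, 40, -18).
P_1P_2 · (P_1P_3 × P_1P_4) = -30.
Since -30 ≠ 0, the four points are not coplanar.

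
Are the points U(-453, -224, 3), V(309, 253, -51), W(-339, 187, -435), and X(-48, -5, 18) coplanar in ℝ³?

Yes

The four points are coplanar iff the 3×3 determinant with rows UV, UW, UX is zero.
Rows: (762, 477, -54), (114, 411, -438), (405, 219, 15).
Expanding along the first row: (762)(102087) − (477)(179100) + (-54)(-141489) = 0.
Zero determinant ⇒ coplanar.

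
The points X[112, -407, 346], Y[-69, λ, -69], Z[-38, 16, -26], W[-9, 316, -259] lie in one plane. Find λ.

The points are coplanar iff XY · (XZ × XW) = 0.
Expanding, this is linear in λ: (-45738)λ + (2790018) = 0.
So λ = 61.

61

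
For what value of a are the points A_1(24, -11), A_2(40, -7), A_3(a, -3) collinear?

56

Collinearity: (A_3 − A_1) must be parallel to (A_2 − A_1) = (16, 4).
Cross-multiplying the components: (a − 24)·(4) = (8)·(16).
Solving gives a = 56.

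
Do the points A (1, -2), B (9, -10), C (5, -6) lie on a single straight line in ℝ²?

AB = (8, -8), AC = (4, -4).
Twice the signed area of △ABC is (8)(-4) − (-8)(4) = 0.
The triangle is degenerate (zero area), so the points are collinear.

Yes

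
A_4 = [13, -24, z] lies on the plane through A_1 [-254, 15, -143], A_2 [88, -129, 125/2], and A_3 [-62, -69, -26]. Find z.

Coplanarity requires A_1A_2 · (A_1A_3 × A_1A_4) = 0.
A_1A_2 = (342, -144, 411/2), A_1A_3 = (192, -84, 117); the triple product is linear in z with coefficient -1080 and constant term -22140.
Setting it to zero: z = -41/2.

-41/2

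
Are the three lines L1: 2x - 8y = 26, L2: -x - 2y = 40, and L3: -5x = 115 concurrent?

Intersecting L1 and L2: solving the 2×2 system gives (x, y) = (-67/3, -53/6).
Substitute into L3: (-5)(-67/3) + (0)(-53/6) = 335/3.
But L3 requires 115 ≠ 335/3, so the three lines have no common point.

No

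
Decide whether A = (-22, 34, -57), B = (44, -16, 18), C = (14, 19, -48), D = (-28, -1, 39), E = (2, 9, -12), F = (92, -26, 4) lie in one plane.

Yes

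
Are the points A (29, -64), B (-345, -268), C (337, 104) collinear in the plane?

Yes

AB = (-374, -204), AC = (308, 168).
Twice the signed area of △ABC is (-374)(168) − (-204)(308) = 0.
The triangle is degenerate (zero area), so the points are collinear.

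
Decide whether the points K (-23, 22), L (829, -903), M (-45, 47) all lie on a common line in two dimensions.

No

KL = (852, -925), KM = (-22, 25).
det[KL; KM] = (852)(25) − (-925)(-22) = 950.
The determinant is nonzero, so they are not collinear.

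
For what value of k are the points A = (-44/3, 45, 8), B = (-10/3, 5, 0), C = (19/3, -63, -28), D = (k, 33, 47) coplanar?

Normal to plane ABC: n = (576, 240, -384); plane equation n·P = -720.
Requiring n·D = -720: (576)k + (-10128) = -720.
So k = 49/3.

49/3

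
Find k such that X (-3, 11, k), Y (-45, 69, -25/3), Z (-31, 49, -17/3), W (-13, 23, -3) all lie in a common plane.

5

The points are coplanar iff XY · (XZ × XW) = 0.
Expanding, this is linear in k: (4)k + (-20) = 0.
So k = 5.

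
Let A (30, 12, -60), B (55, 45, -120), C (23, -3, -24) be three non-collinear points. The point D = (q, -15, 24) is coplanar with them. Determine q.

27

Coplanarity requires AB · (AC × AD) = 0.
AB = (25, 33, -60), AC = (-7, -15, 36); the triple product is linear in q with coefficient 288 and constant term -7776.
Setting it to zero: q = 27.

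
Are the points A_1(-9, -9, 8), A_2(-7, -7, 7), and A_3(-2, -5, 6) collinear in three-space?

No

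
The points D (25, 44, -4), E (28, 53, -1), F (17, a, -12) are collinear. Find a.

20

Direction DE = (3, 9, 3). From the x-coordinate of F, the parameter along the line is τ = (17 − 25)/3 = -8/3.
Then a = 44 + (-8/3)·(9) = 20.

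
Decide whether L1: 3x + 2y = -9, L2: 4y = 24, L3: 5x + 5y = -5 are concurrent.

Intersecting L1 and L2: solving the 2×2 system gives (x, y) = (-7, 6).
Substitute into L3: (5)(-7) + (5)(6) = -5.
This equals -5, so (-7, 6) lies on all three lines and they are concurrent.

Yes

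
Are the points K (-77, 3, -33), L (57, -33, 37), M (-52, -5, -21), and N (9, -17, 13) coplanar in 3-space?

No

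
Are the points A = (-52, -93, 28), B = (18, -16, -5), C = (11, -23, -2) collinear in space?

AB = (70, 77, -33), AC = (63, 70, -30).
Comparing components 3 and 1: (-33)(63) − (70)(-30) = 21 ≠ 0, so AB and AC are not parallel and the points are not collinear.

No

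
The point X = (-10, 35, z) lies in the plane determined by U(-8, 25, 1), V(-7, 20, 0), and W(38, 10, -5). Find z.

3

A normal to the plane is n = UV × UW = (15, -40, 215).
X lies in the plane iff n · UX = 0.
This gives (215)z + (-645) = 0, so z = 3.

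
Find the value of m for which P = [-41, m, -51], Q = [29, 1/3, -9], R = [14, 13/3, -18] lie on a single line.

19

Collinearity requires PQ × PR = 0; each component is linear in m.
The x-component gives (9)m + (-171) = 0, so m = 19.
The remaining components then also vanish.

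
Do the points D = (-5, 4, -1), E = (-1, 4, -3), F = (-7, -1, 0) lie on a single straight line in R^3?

No

DE = (4, 0, -2), DF = (-2, -5, 1).
Comparing components 2 and 3: (0)(1) − (-2)(-5) = -10 ≠ 0, so DE and DF are not parallel and the points are not collinear.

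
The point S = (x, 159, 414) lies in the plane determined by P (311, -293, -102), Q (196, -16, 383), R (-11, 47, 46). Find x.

12

A normal to the plane is n = PQ × PR = (-123904, -139150, 50094).
S lies in the plane iff n · PS = 0.
This gives (-123904)x + (1486848) = 0, so x = 12.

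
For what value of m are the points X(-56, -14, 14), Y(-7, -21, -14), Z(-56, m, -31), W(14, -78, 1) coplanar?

76

The points are coplanar iff XY · (XZ × XW) = 0.
Expanding, this is linear in m: (1323)m + (-100548) = 0.
So m = 76.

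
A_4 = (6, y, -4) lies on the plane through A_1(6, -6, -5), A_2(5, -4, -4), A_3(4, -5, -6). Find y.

-5

The plane through A_1, A_2, A_3 has equation −3x − 3y + 3z = -15.
Substituting A_4: (-3)y + (-30) = -15, so y = -5.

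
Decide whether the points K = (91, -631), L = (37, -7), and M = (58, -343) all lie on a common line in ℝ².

KL = (-54, 624), KM = (-33, 288).
det[KL; KM] = (-54)(288) − (624)(-33) = 5040.
The determinant is nonzero, so they are not collinear.

No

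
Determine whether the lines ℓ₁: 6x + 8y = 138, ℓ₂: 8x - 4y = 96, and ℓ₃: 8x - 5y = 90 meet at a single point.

Yes

Lines aᵢx + bᵢy = cᵢ with pairwise distinct directions are concurrent exactly when det[aᵢ bᵢ cᵢ] = 0.
Here the determinant is 0.
It vanishes, so the lines are concurrent at (15, 6).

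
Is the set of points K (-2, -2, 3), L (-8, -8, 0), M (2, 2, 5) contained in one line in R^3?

Yes

KL = (-6, -6, -3), KM = (4, 4, 2).
KL × KM = (0, 0, 0).
The cross product vanishes, so the three points are collinear.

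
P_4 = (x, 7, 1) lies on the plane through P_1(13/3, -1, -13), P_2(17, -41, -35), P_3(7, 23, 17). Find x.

A normal to the plane is n = P_1P_2 × P_1P_3 = (-672, -1316/3, 1232/3).
P_4 lies in the plane iff n · P_1P_4 = 0.
This gives (-672)x + (5152) = 0, so x = 23/3.

23/3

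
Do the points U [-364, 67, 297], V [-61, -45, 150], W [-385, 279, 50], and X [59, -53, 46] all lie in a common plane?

Yes

The four points are coplanar iff the 3×3 determinant with rows UV, UW, UX is zero.
Rows: (303, -112, -147), (-21, 212, -247), (423, -120, -251).
Expanding along the first row: (303)(-82852) − (-112)(109752) + (-147)(-87156) = 0.
Zero determinant ⇒ coplanar.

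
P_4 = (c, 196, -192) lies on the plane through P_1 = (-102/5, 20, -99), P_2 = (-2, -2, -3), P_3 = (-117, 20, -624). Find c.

-217/5

A normal to the plane is n = P_1P_2 × P_1P_3 = (11550, 1932/5, -10626/5).
P_4 lies in the plane iff n · P_1P_4 = 0.
This gives (11550)c + (501270) = 0, so c = -217/5.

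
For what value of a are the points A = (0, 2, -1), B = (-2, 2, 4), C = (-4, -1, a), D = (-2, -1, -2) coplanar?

Normal to plane ABD: n = (15, -12, 6); plane equation n·P = -30.
Requiring n·C = -30: (6)a + (-48) = -30.
So a = 3.

3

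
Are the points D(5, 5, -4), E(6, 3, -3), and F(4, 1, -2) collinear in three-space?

DE = (1, -2, 1), DF = (-1, -4, 2).
DE × DF = (0, -3, -6).
The cross product is nonzero, so the points do not lie on one line.

No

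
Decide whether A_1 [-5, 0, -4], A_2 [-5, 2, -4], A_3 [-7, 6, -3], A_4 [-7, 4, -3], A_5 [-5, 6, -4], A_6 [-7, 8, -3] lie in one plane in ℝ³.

The plane through A_1, A_2, A_3 has normal n = A_1A_2 × A_1A_3 = (2, 0, 4) and equation n·P = -26.
Checking the remaining points: n·A_4 = -26, n·A_5 = -26, n·A_6 = -26.
All equal -26, so all 6 points lie in one plane.

Yes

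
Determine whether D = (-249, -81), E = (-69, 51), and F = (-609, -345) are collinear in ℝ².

DE = (180, 132), DF = (-360, -264).
Twice the signed area of △DEF is (180)(-264) − (132)(-360) = 0.
The triangle is degenerate (zero area), so the points are collinear.

Yes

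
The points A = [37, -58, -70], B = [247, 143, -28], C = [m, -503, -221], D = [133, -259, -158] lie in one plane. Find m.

The points are coplanar iff AB · (AC × AD) = 0.
Expanding, this is linear in m: (9246)m + (388332) = 0.
So m = -42.

-42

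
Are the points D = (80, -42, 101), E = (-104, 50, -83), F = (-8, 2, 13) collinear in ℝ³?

Yes

DE = (-184, 92, -184), DF = (-88, 44, -88).
DE × DF = (0, 0, 0).
The cross product vanishes, so the three points are collinear.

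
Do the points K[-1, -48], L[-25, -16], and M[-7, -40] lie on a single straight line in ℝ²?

KL = (-24, 32), KM = (-6, 8).
Checking proportionality: KM = 1/4·KL, so the vectors are parallel and the points are collinear.

Yes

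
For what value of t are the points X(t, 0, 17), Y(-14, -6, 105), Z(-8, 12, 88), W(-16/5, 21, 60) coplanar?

-22/5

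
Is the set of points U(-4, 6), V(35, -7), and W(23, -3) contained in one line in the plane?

UV = (39, -13), UW = (27, -9).
Checking proportionality: UW = 9/13·UV, so the vectors are parallel and the points are collinear.

Yes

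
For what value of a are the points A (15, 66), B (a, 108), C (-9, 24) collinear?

39

Collinearity: (B − A) must be parallel to (C − A) = (-24, -42).
Cross-multiplying the components: (a − 15)·(-42) = (42)·(-24).
Solving gives a = 39.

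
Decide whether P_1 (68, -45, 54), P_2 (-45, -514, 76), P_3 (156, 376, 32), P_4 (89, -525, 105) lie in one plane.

No

The four points are coplanar iff the 3×3 determinant with rows P_1P_2, P_1P_3, P_1P_4 is zero.
Rows: (-113, -469, 22), (88, 421, -22), (21, -480, 51).
Expanding along the first row: (-113)(10911) − (-469)(4950) + (22)(-51081) = -35175.
Nonzero ⇒ not coplanar.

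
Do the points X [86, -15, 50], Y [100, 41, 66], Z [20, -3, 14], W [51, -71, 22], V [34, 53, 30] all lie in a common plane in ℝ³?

Yes

The plane through X, Y, Z has normal n = XY × XZ = (-2208, -552, 3864) and equation n·P = 11592.
Checking the remaining points: n·W = 11592, n·V = 11592.
All equal 11592, so all 5 points lie in one plane.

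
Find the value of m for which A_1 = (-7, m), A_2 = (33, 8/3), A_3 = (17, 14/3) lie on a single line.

23/3

Collinearity: (A_1 − A_2) must be parallel to (A_3 − A_2) = (-16, 2).
Cross-multiplying the components: (m − 8/3)·(-16) = (-40)·(2).
Solving gives m = 23/3.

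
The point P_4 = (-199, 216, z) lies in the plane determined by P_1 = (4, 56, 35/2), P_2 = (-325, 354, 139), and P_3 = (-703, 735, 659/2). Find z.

A normal to the plane is n = P_1P_2 × P_1P_3 = (20955/2, 33495/2, -12705).
P_4 lies in the plane iff n · P_1P_4 = 0.
This gives (-12705)z + (775005) = 0, so z = 61.

61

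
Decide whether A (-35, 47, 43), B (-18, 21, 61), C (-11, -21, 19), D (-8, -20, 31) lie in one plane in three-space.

Yes

With A as base: AB = (17, -26, 18), AC = (24, -68, -24), AD = (27, -67, -12).
AC × AD = (-792, -360, 228).
AB · (AC × AD) = 0.
The scalar triple product vanishes, so the four points are coplanar.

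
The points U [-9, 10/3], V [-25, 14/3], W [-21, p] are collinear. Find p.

The three points are collinear iff det[UV; UW] = 0.
This determinant is linear in p: (-16)p + (208/3) = 0, so p = 13/3.

13/3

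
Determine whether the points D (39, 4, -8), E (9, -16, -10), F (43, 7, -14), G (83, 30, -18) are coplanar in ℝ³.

No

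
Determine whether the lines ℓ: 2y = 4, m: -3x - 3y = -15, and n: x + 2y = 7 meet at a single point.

Yes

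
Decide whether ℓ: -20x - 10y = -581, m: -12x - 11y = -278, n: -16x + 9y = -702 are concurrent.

No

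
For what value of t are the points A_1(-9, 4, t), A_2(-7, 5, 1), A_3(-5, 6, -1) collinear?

Collinearity requires A_1A_2 × A_1A_3 = 0; each component is linear in t.
The x-component gives (1)t + (-3) = 0, so t = 3.
The remaining components then also vanish.

3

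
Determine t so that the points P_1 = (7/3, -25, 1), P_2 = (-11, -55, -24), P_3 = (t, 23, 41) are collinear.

71/3

Collinearity requires P_1P_2 × P_1P_3 = 0; each component is linear in t.
The y-component gives (-25)t + (1775/3) = 0, so t = 71/3.
The remaining components then also vanish.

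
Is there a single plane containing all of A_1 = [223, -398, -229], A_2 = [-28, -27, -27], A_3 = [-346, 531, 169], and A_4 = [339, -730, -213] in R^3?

A normal to the plane through A_1, A_2, A_3 is n = A_1A_2 × A_1A_3 = (-40000, -15040, -22080).
The plane has equation n·P = 2122240. For A_4: n·A_4 = 2122240.
Equal, so A_4 lies in the plane and all four are coplanar.

Yes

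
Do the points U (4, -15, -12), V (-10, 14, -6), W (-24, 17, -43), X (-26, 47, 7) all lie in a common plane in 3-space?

A normal to the plane through U, V, W is n = UV × UW = (-1091, -602, 364).
The plane has equation n·P = 298. For X: n·X = 2620.
2620 ≠ 298, so X is off the plane.

No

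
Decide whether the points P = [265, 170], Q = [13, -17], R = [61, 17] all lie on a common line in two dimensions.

PQ = (-252, -187), PR = (-204, -153).
If collinear, PR would be a scalar multiple of PQ. But (-252)·(-153) ≠ (-187)·(-204) (difference 408), so they are not parallel; the points are not collinear.

No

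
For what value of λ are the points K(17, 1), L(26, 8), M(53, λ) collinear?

Collinearity: (M − K) must be parallel to (L − K) = (9, 7).
Cross-multiplying the components: (λ − 1)·(9) = (36)·(7).
Solving gives λ = 29.

29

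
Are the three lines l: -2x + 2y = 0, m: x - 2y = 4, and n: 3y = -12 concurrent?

Yes

The three lines meet at one point iff the augmented coefficient matrix [aᵢ bᵢ cᵢ] has rank < 3, i.e. its determinant vanishes.
Here the determinant is 0.
It vanishes, so the lines are concurrent at (-4, -4).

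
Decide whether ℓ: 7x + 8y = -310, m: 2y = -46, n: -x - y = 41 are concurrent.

Yes

Lines aᵢx + bᵢy = cᵢ with pairwise distinct directions are concurrent exactly when det[aᵢ bᵢ cᵢ] = 0.
Here the determinant is 0.
It vanishes, so the lines are concurrent at (-18, -23).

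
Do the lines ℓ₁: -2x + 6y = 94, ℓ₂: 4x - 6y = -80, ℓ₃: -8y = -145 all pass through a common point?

Intersecting ℓ₁ and ℓ₂: solving the 2×2 system gives (x, y) = (7, 18).
Substitute into ℓ₃: (0)(7) + (-8)(18) = -144.
But ℓ₃ requires -145 ≠ -144, so the three lines have no common point.

No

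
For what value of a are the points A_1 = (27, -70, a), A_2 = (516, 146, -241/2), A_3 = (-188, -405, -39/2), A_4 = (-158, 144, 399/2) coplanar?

41/2

Coplanarity ⇔ det[A_1A_2; A_1A_3; A_1A_4] = 0.
Expanding, this is linear in a: (369966)a + (-7584303) = 0.
So a = 41/2.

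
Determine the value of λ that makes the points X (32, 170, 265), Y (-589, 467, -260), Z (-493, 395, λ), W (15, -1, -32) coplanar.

Normal to plane XYW: n = (-177984, -175512, 111240); plane equation n·P = -6053928.
Requiring n·Z = -6053928: (111240)λ + (18418872) = -6053928.
So λ = -220.

-220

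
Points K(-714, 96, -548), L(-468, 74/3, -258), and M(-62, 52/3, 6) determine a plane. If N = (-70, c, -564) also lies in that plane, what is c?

The plane through K, L, M has equation −(50116/3)x + 52796y + (81472/3)z = 6341416/3.
Substituting N: (52796)c + (-42442088/3) = 6341416/3, so c = 308.

308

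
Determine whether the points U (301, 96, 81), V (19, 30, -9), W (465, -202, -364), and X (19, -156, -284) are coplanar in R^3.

A normal to the plane through U, V, W is n = UV × UW = (2550, -140250, 94860).
The plane has equation n·P = -5012790. For X: n·X = -5012790.
Equal, so X lies in the plane and all four are coplanar.

Yes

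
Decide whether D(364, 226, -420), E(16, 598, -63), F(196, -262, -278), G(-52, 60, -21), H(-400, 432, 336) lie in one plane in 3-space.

Yes

The plane through D, E, F has normal n = DE × DF = (227040, -10560, 232320) and equation n·P = -17318400.
Checking the remaining points: n·G = -17318400, n·H = -17318400.
All equal -17318400, so all 5 points lie in one plane.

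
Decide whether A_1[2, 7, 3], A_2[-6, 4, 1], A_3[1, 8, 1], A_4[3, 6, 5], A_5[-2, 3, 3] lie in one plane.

No

The plane through A_1, A_2, A_3 has normal n = A_1A_2 × A_1A_3 = (8, -14, -11) and equation n·P = -115.
Checking the remaining points: n·A_4 = -115, n·A_5 = -91.
Since n·A_5 = -91 ≠ -115, A_5 is off the plane and the points are not all coplanar.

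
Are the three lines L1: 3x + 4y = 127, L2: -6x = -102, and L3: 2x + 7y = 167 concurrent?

The three lines meet at one point iff the augmented coefficient matrix [aᵢ bᵢ cᵢ] has rank < 3, i.e. its determinant vanishes.
Here the determinant is 0.
It vanishes, so the lines are concurrent at (17, 19).

Yes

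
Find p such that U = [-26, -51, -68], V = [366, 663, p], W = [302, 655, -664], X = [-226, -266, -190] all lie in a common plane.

Normal to plane UWX: n = (-214272, 159216, 70680); plane equation n·P = -7355184.
Requiring n·V = -7355184: (70680)p + (27136656) = -7355184.
So p = -488.

-488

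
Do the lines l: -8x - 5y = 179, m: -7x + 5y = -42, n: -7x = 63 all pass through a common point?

No

Intersecting l and m: solving the 2×2 system gives (x, y) = (-137/15, -1589/75).
Substitute into n: (-7)(-137/15) + (0)(-1589/75) = 959/15.
But n requires 63 ≠ 959/15, so the three lines have no common point.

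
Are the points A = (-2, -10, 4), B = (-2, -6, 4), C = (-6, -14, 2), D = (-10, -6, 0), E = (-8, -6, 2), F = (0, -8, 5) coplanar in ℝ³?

The plane through A, B, C has normal n = AB × AC = (-8, 0, 16) and equation n·P = 80.
Checking the remaining points: n·D = 80, n·E = 96, n·F = 80.
Since n·E = 96 ≠ 80, E is off the plane and the points are not all coplanar.

No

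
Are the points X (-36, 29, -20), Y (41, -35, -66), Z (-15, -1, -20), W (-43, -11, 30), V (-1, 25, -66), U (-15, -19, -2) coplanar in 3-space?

Yes

The plane through X, Y, Z has normal n = XY × XZ = (-1380, -966, -966) and equation n·P = 40986.
Checking the remaining points: n·W = 40986, n·V = 40986, n·U = 40986.
All equal 40986, so all 6 points lie in one plane.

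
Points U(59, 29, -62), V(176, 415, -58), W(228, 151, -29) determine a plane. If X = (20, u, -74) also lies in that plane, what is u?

71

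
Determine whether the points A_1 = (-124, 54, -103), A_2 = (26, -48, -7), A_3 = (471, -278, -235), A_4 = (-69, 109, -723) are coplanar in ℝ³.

A normal to the plane through A_1, A_2, A_3 is n = A_1A_2 × A_1A_3 = (45336, 76920, 10890).
The plane has equation n·P = -2589654. For A_4: n·A_4 = -2617374.
-2617374 ≠ -2589654, so A_4 is off the plane.

No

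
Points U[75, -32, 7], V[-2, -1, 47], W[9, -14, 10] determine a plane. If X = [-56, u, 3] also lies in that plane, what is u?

1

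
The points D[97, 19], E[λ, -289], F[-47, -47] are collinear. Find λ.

Collinearity: (E − D) must be parallel to (F − D) = (-144, -66).
Cross-multiplying the components: (λ − 97)·(-66) = (-308)·(-144).
Solving gives λ = -575.

-575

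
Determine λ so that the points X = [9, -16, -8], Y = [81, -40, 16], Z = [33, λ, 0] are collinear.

-24

Direction XY = (72, -24, 24). From the x-coordinate of Z, the parameter along the line is τ = (33 − 9)/72 = 1/3.
Then λ = (-16) + 1/3·(-24) = -24.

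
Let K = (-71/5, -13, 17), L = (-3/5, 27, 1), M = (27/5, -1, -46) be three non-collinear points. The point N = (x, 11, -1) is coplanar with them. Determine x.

-19/5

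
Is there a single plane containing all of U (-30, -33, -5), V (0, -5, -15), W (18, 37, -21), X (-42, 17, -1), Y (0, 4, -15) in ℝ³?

The plane through U, V, W has normal n = UV × UW = (252, 0, 756) and equation n·P = -11340.
Checking the remaining points: n·X = -11340, n·Y = -11340.
All equal -11340, so all 5 points lie in one plane.

Yes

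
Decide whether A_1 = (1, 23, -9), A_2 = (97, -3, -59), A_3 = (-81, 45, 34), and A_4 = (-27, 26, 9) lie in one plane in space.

A normal to the plane through A_1, A_2, A_3 is n = A_1A_2 × A_1A_3 = (-18, -28, -20).
The plane has equation n·P = -482. For A_4: n·A_4 = -422.
-422 ≠ -482, so A_4 is off the plane.

No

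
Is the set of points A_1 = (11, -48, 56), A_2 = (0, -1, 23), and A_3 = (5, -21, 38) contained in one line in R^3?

A_1A_2 = (-11, 47, -33), A_1A_3 = (-6, 27, -18).
A_1A_2 × A_1A_3 = (45, 0, -15).
The cross product is nonzero, so the points do not lie on one line.

No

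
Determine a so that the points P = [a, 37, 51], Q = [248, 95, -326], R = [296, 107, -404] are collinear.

16

Direction QR = (48, 12, -78). From the y-coordinate of P, the parameter along the line is τ = (37 − 95)/12 = -29/6.
Then a = 248 + (-29/6)·(48) = 16.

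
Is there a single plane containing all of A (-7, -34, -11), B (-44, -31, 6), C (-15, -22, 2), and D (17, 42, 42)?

Yes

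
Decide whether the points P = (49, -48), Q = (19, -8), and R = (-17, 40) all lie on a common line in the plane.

PQ = (-30, 40), PR = (-66, 88).
Twice the signed area of △PQR is (-30)(88) − (40)(-66) = 0.
The triangle is degenerate (zero area), so the points are collinear.

Yes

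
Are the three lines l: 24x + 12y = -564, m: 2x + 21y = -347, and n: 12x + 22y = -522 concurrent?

Intersecting l and m: solving the 2×2 system gives (x, y) = (-16, -15).
Substitute into n: (12)(-16) + (22)(-15) = -522.
This equals -522, so (-16, -15) lies on all three lines and they are concurrent.

Yes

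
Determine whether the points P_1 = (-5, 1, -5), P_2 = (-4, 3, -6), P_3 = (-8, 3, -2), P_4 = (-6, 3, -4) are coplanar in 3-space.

A normal to the plane through P_1, P_2, P_3 is n = P_1P_2 × P_1P_3 = (8, 0, 8).
The plane has equation n·P = -80. For P_4: n·P_4 = -80.
Equal, so P_4 lies in the plane and all four are coplanar.

Yes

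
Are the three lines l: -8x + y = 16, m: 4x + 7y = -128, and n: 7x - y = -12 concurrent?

Yes

Intersecting l and m: solving the 2×2 system gives (x, y) = (-4, -16).
Substitute into n: (7)(-4) + (-1)(-16) = -12.
This equals -12, so (-4, -16) lies on all three lines and they are concurrent.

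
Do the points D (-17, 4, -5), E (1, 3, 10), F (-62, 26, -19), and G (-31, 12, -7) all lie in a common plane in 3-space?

With D as base: DE = (18, -1, 15), DF = (-45, 22, -14), DG = (-14, 8, -2).
DF × DG = (68, 106, -52).
DE · (DF × DG) = 338.
Since 338 ≠ 0, the four points are not coplanar.

No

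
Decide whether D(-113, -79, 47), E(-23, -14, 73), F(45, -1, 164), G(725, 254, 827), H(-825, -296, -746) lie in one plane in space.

The plane through D, E, F has normal n = DE × DF = (5577, -6422, -3250) and equation n·P = -275613.
Checking the remaining points: n·G = -275613, n·H = -275613.
All equal -275613, so all 5 points lie in one plane.

Yes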